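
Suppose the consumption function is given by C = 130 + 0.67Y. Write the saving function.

S = -130 + 0.33Y

S = Y − C = Y − (130 + 0.67Y) = -130 + (1 − 0.67)Y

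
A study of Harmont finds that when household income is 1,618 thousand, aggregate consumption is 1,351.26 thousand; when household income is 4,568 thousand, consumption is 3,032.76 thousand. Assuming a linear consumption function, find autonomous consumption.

MPC = ΔC/ΔY = (3032.76 − 1351.26)/(4568 − 1618) = 1681.5/2950 = 0.57
a = C − MPC·Y = 1351.26 − 0.57(1618) = 1351.26 − 922.26 = 429

a = 429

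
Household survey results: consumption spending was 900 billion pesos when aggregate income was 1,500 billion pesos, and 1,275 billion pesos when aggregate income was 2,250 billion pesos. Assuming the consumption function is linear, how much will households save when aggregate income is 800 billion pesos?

MPC = (1275 − 900)/(2250 − 1500) = 375/750 = 0.5
a = 900 − 0.5(1500) = 900 − 750 = 150
C = 150 + 0.5(800) = 550
S = 800 − 550 = 250

S = 250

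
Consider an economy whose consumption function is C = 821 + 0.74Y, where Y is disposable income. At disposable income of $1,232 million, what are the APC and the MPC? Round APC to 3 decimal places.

APC = 1.406; MPC = 0.74

MPC = 0.74 (the slope of the consumption function)
C = 821 + 0.74(1232) = 1732.68, so APC = 1732.68/1232 = 1.406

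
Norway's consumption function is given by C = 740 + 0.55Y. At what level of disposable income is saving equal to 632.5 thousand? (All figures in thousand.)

Y = 3050

S = Y − C = -740 + 0.45Y
-740 + 0.45Y = 632.5, so 0.45Y = 1372.5 and Y = 3050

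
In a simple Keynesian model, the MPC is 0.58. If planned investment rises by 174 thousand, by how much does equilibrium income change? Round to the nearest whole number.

ΔY ≈ 414

The multiplier is 1/(1 − MPC) = 1/0.42.
ΔY = 174/0.42 = 414.29 ≈ 414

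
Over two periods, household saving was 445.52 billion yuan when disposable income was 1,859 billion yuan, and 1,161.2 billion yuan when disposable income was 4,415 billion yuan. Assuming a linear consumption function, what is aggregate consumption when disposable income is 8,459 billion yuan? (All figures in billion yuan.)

C = 6165.48

MPS = ΔS/ΔY = (1161.2 − 445.52)/(4415 − 1859) = 715.68/2556 = 0.28
MPC = 1 − MPS = 0.72
Autonomous saving = 445.52 − 0.28(1859) = -75, so a = 75
C = 75 + 0.72(8459) = 75 + 6090.48 = 6165.48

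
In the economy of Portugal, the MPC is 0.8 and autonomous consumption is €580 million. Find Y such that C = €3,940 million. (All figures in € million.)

580 + 0.8Y = 3940
0.8Y = 3360, so Y = 3360/0.8 = 4200

Y = 4200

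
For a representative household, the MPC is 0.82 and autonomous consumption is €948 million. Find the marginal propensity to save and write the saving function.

MPS = 0.18; S = -948 + 0.18Y

MPS = 1 − MPC = 1 − 0.82 = 0.18
S = Y − C = -948 + 0.18Y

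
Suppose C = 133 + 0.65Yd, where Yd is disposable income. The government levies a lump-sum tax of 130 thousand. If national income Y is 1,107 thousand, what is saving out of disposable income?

Yd = Y − T = 1107 − 130 = 977
C = 133 + 0.65(977) = 133 + 635.05 = 768.05
S = Yd − C = 977 − 768.05 = 208.95

S = 208.95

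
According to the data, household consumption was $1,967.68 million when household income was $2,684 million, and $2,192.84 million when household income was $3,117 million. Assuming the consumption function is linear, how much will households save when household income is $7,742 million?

S = 3144.16

MPC = (2192.84 − 1967.68)/(3117 − 2684) = 225.16/433 = 0.52
a = 1967.68 − 0.52(2684) = 1967.68 − 1395.68 = 572
C = 572 + 0.52(7742) = 4597.84
S = 7742 − 4597.84 = 3144.16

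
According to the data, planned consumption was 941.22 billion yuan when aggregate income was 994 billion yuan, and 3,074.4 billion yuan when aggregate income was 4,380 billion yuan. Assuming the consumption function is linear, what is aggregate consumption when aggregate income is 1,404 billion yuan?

MPC = (3074.4 − 941.22)/(4380 − 994) = 2133.18/3386 = 0.63
a = 941.22 − 0.63(994) = 941.22 − 626.22 = 315
C = 315 + 0.63(1404) = 315 + 884.52 = 1199.52

C = 1199.52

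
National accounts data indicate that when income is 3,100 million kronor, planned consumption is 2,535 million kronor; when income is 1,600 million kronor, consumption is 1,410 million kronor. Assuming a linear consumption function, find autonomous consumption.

MPC = ΔC/ΔY = (2535 − 1410)/(3100 − 1600) = 1125/1500 = 0.75
a = C − MPC·Y = 1410 − 0.75(1600) = 1410 − 1200 = 210

a = 210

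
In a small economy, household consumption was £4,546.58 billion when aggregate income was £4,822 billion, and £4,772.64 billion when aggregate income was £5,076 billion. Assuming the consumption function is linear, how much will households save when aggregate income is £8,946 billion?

MPC = (4772.64 − 4546.58)/(5076 − 4822) = 226.06/254 = 0.89
a = 4546.58 − 0.89(4822) = 4546.58 − 4291.58 = 255
C = 255 + 0.89(8946) = 8216.94
S = 8946 − 8216.94 = 729.06

S = 729.06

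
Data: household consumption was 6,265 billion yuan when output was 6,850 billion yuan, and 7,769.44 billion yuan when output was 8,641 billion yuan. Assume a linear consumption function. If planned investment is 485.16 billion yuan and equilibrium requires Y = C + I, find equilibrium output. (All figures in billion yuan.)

MPC = (7769.44 − 6265)/(8641 − 6850) = 1504.44/1791 = 0.84
a = 6265 − 0.84(6850) = 511
Equilibrium: Y = 511 + 0.84Y + 485.16
0.16Y = 996.16, so Y = 996.16/0.16 = 6226

Y = 6226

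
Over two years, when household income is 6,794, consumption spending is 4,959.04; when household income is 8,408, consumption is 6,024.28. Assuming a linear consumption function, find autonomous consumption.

a = 475

MPC = ΔC/ΔY = (6024.28 − 4959.04)/(8408 − 6794) = 1065.24/1614 = 0.66
a = C − MPC·Y = 4959.04 − 0.66(6794) = 4959.04 − 4484.04 = 475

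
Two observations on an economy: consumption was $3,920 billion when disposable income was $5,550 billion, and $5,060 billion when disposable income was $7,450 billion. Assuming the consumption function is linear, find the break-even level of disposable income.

Y = 1475

MPC = (5060 − 3920)/(7450 − 5550) = 1140/1900 = 0.6
a = 3920 − 0.6(5550) = 3920 − 3330 = 590
Break-even: Y = a/(1−MPC) = 590/0.4 = 1475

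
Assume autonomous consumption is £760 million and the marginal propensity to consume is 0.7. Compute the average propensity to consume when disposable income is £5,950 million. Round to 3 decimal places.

APC = 0.828

C = 760 + 0.7(5950) = 4925
APC = C/Y = 4925/5950 = 0.828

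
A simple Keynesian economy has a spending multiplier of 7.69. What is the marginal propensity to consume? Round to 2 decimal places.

MPC = 0.87

k = 1/(1 − MPC), so 1 − MPC = 1/k = 1/7.69 = 0.1300
MPC = 1 − 0.1300 = 0.87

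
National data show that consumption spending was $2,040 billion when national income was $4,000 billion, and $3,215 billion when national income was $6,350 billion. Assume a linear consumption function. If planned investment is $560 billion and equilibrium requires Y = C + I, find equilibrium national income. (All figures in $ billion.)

MPC = (3215 − 2040)/(6350 − 4000) = 1175/2350 = 0.5
a = 2040 − 0.5(4000) = 40
Equilibrium: Y = 40 + 0.5Y + 560
0.5Y = 600, so Y = 600/0.5 = 1200

Y = 1200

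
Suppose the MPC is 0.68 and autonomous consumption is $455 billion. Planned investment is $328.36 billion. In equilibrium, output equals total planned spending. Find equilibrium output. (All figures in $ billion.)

Y = C + I = 455 + 0.68Y + 328.36
Y − 0.68Y = 783.36
0.32Y = 783.36, so Y = 783.36/0.32 = 2448

Y = 2448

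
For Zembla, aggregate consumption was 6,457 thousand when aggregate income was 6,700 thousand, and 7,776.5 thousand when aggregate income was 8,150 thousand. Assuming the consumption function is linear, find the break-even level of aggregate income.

MPC = (7776.5 − 6457)/(8150 − 6700) = 1319.5/1450 = 0.91
a = 6457 − 0.91(6700) = 6457 − 6097 = 360
Break-even: Y = a/(1−MPC) = 360/0.09 = 4000

Y = 4000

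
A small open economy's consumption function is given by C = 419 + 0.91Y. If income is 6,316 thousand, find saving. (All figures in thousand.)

C = 419 + 0.91(6316) = 419 + 5747.56 = 6166.56
S = Y − C = 6316 − 6166.56 = 149.44

S = 149.44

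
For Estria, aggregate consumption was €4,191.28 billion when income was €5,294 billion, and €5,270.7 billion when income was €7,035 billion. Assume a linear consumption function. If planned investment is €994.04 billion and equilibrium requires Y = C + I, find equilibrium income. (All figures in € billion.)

Y = 5008

MPC = (5270.7 − 4191.28)/(7035 − 5294) = 1079.42/1741 = 0.62
a = 4191.28 − 0.62(5294) = 909
Equilibrium: Y = 909 + 0.62Y + 994.04
0.38Y = 1903.04, so Y = 1903.04/0.38 = 5008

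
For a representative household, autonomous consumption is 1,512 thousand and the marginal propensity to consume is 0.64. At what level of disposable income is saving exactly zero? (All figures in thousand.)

Y = 4200

At break-even, C = Y: 1512 + 0.64Y = Y
0.36Y = 1512, so Y = 1512/0.36 = 4200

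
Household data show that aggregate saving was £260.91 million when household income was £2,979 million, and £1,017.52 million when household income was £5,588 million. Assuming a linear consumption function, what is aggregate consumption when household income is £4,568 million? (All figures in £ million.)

C = 3846.28

MPS = ΔS/ΔY = (1017.52 − 260.91)/(5588 − 2979) = 756.61/2609 = 0.29
MPC = 1 − MPS = 0.71
Autonomous saving = 260.91 − 0.29(2979) = -603, so a = 603
C = 603 + 0.71(4568) = 603 + 3243.28 = 3846.28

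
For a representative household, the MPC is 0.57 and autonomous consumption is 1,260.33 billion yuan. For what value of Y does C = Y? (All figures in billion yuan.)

At break-even, C = Y: 1260.33 + 0.57Y = Y
0.43Y = 1260.33, so Y = 1260.33/0.43 = 2931

Y = 2931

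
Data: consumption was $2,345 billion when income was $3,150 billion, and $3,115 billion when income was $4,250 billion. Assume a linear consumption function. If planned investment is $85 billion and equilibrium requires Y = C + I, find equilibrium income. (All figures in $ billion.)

MPC = (3115 − 2345)/(4250 − 3150) = 770/1100 = 0.7
a = 2345 − 0.7(3150) = 140
Equilibrium: Y = 140 + 0.7Y + 85
0.3Y = 225, so Y = 225/0.3 = 750

Y = 750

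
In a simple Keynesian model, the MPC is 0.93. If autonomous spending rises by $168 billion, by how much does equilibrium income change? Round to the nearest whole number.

ΔY ≈ 2400

The multiplier is 1/(1 − MPC) = 1/0.07.
ΔY = 168/0.07 = 2400.00 ≈ 2400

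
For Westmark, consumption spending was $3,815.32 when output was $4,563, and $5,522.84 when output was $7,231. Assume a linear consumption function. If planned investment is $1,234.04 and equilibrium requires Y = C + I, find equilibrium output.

Y = 5914

MPC = (5522.84 − 3815.32)/(7231 − 4563) = 1707.52/2668 = 0.64
a = 3815.32 − 0.64(4563) = 895
Equilibrium: Y = 895 + 0.64Y + 1234.04
0.36Y = 2129.04, so Y = 2129.04/0.36 = 5914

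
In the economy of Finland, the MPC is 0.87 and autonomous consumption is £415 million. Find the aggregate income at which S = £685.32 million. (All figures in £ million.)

Y = 8464

S = Y − C = -415 + 0.13Y
-415 + 0.13Y = 685.32, so 0.13Y = 1100.32 and Y = 8464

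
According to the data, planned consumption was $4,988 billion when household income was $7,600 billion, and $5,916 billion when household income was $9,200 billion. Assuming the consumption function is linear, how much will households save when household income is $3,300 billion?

MPC = (5916 − 4988)/(9200 − 7600) = 928/1600 = 0.58
a = 4988 − 0.58(7600) = 4988 − 4408 = 580
C = 580 + 0.58(3300) = 2494
S = 3300 − 2494 = 806

S = 806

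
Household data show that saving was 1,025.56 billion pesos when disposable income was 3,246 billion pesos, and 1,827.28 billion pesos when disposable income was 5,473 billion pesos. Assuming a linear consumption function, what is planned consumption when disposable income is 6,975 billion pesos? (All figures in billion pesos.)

MPS = ΔS/ΔY = (1827.28 − 1025.56)/(5473 − 3246) = 801.72/2227 = 0.36
MPC = 1 − MPS = 0.64
Autonomous saving = 1025.56 − 0.36(3246) = -143, so a = 143
C = 143 + 0.64(6975) = 143 + 4464 = 4607

C = 4607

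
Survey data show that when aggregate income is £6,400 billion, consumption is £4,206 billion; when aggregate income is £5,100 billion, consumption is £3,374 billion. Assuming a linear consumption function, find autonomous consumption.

a = 110

MPC = ΔC/ΔY = (4206 − 3374)/(6400 − 5100) = 832/1300 = 0.64
a = C − MPC·Y = 3374 − 0.64(5100) = 3374 − 3264 = 110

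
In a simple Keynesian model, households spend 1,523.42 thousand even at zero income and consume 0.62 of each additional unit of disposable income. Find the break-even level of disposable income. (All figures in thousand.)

Y = 4009

At break-even, C = Y: 1523.42 + 0.62Y = Y
0.38Y = 1523.42, so Y = 1523.42/0.38 = 4009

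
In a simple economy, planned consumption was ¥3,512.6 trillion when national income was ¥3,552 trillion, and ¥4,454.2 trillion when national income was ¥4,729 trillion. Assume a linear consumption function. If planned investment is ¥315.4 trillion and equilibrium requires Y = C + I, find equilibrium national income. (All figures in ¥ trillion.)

MPC = (4454.2 − 3512.6)/(4729 − 3552) = 941.6/1177 = 0.8
a = 3512.6 − 0.8(3552) = 671
Equilibrium: Y = 671 + 0.8Y + 315.4
0.2Y = 986.4, so Y = 986.4/0.2 = 4932

Y = 4932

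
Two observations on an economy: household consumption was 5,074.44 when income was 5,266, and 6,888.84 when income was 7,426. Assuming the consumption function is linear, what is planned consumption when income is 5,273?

MPC = (6888.84 − 5074.44)/(7426 − 5266) = 1814.4/2160 = 0.84
a = 5074.44 − 0.84(5266) = 5074.44 − 4423.44 = 651
C = 651 + 0.84(5273) = 651 + 4429.32 = 5080.32

C = 5080.32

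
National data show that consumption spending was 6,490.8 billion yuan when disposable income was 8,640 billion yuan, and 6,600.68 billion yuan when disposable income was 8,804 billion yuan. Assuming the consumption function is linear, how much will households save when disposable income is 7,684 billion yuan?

MPC = (6600.68 − 6490.8)/(8804 − 8640) = 109.88/164 = 0.67
a = 6490.8 − 0.67(8640) = 6490.8 − 5788.8 = 702
C = 702 + 0.67(7684) = 5850.28
S = 7684 − 5850.28 = 1833.72

S = 1833.72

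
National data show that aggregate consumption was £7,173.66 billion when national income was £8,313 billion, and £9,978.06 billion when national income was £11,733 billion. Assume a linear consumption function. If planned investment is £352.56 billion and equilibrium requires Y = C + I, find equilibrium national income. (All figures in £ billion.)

MPC = (9978.06 − 7173.66)/(11733 − 8313) = 2804.4/3420 = 0.82
a = 7173.66 − 0.82(8313) = 357
Equilibrium: Y = 357 + 0.82Y + 352.56
0.18Y = 709.56, so Y = 709.56/0.18 = 3942

Y = 3942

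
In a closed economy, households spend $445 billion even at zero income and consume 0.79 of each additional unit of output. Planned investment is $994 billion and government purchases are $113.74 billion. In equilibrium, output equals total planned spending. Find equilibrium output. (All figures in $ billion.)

Y = C + I + G = 445 + 0.79Y + 994 + 113.74
Y − 0.79Y = 1552.74
0.21Y = 1552.74, so Y = 1552.74/0.21 = 7394

Y = 7394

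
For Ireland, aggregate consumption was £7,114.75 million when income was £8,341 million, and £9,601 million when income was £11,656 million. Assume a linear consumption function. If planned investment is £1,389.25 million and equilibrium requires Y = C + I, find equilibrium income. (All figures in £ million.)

MPC = (9601 − 7114.75)/(11656 − 8341) = 2486.25/3315 = 0.75
a = 7114.75 − 0.75(8341) = 859
Equilibrium: Y = 859 + 0.75Y + 1389.25
0.25Y = 2248.25, so Y = 2248.25/0.25 = 8993

Y = 8993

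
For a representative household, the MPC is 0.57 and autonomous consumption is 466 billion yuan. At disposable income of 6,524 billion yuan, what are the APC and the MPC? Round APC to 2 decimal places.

MPC = 0.57 (the slope of the consumption function)
C = 466 + 0.57(6524) = 4184.68, so APC = 4184.68/6524 = 0.64

APC = 0.64; MPC = 0.57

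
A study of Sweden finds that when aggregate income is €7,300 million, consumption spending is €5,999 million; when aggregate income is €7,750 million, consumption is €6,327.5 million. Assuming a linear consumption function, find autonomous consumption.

a = 670

MPC = ΔC/ΔY = (6327.5 − 5999)/(7750 − 7300) = 328.5/450 = 0.73
a = C − MPC·Y = 5999 − 0.73(7300) = 5999 − 5329 = 670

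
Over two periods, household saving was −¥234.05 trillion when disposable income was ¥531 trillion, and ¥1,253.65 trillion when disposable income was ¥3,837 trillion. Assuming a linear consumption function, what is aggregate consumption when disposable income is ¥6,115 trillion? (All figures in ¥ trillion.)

MPS = ΔS/ΔY = (1253.65 − (-234.05))/(3837 − 531) = 1487.7/3306 = 0.45
MPC = 1 − MPS = 0.55
Autonomous saving = -234.05 − 0.45(531) = -473, so a = 473
C = 473 + 0.55(6115) = 473 + 3363.25 = 3836.25

C = 3836.25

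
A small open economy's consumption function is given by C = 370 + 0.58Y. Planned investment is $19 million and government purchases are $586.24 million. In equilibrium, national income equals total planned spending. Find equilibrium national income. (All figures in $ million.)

Y = 2322

Y = C + I + G = 370 + 0.58Y + 19 + 586.24
Y − 0.58Y = 975.24
0.42Y = 975.24, so Y = 975.24/0.42 = 2322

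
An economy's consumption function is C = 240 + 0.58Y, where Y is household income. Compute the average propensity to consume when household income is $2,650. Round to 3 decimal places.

APC = 0.671

C = 240 + 0.58(2650) = 1777
APC = C/Y = 1777/2650 = 0.671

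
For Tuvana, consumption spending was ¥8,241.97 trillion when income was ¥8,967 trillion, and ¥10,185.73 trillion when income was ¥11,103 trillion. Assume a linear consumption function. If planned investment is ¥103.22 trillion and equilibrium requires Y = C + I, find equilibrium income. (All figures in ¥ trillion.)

MPC = (10185.73 − 8241.97)/(11103 − 8967) = 1943.76/2136 = 0.91
a = 8241.97 − 0.91(8967) = 82
Equilibrium: Y = 82 + 0.91Y + 103.22
0.09Y = 185.22, so Y = 185.22/0.09 = 2058

Y = 2058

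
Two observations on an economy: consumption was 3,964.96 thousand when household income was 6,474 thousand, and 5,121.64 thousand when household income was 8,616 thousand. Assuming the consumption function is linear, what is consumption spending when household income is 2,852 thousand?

MPC = (5121.64 − 3964.96)/(8616 − 6474) = 1156.68/2142 = 0.54
a = 3964.96 − 0.54(6474) = 3964.96 − 3495.96 = 469
C = 469 + 0.54(2852) = 469 + 1540.08 = 2009.08

C = 2009.08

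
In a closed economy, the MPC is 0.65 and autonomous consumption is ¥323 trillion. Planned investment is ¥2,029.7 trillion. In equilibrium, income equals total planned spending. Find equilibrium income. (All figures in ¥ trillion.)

Y = 6722

Y = C + I = 323 + 0.65Y + 2029.7
Y − 0.65Y = 2352.7
0.35Y = 2352.7, so Y = 2352.7/0.35 = 6722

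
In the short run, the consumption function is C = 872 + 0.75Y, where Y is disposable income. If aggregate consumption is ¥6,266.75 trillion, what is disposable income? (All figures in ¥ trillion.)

872 + 0.75Y = 6266.75
0.75Y = 5394.75, so Y = 5394.75/0.75 = 7193

Y = 7193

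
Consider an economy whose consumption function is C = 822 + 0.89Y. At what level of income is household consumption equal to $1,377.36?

Y = 624

822 + 0.89Y = 1377.36
0.89Y = 555.36, so Y = 555.36/0.89 = 624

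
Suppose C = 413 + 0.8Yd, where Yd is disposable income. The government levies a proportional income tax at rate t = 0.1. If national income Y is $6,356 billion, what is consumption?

Yd = (1 − 0.1)(6356) = 0.9(6356) = 5720.4
C = 413 + 0.8(5720.4) = 413 + 4576.32 = 4989.32

C = 4989.32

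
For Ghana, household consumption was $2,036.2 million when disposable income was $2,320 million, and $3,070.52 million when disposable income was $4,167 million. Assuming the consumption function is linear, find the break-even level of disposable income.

MPC = (3070.52 − 2036.2)/(4167 − 2320) = 1034.32/1847 = 0.56
a = 2036.2 − 0.56(2320) = 2036.2 − 1299.2 = 737
Break-even: Y = a/(1−MPC) = 737/0.44 = 1675

Y = 1675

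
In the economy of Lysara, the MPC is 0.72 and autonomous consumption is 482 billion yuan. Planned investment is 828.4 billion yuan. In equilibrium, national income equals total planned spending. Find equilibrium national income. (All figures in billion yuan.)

Y = 4680

Y = C + I = 482 + 0.72Y + 828.4
Y − 0.72Y = 1310.4
0.28Y = 1310.4, so Y = 1310.4/0.28 = 4680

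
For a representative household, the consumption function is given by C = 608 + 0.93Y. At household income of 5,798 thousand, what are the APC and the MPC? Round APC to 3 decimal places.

MPC = 0.93 (the slope of the consumption function)
C = 608 + 0.93(5798) = 6000.14, so APC = 6000.14/5798 = 1.035

APC = 1.035; MPC = 0.93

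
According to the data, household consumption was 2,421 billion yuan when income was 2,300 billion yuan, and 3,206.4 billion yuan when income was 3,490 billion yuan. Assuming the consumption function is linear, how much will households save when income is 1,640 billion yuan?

S = -345.4

MPC = (3206.4 − 2421)/(3490 − 2300) = 785.4/1190 = 0.66
a = 2421 − 0.66(2300) = 2421 − 1518 = 903
C = 903 + 0.66(1640) = 1985.4
S = 1640 − 1985.4 = -345.4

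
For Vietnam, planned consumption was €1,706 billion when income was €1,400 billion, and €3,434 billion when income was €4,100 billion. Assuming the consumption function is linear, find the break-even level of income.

MPC = (3434 − 1706)/(4100 − 1400) = 1728/2700 = 0.64
a = 1706 − 0.64(1400) = 1706 − 896 = 810
Break-even: Y = a/(1−MPC) = 810/0.36 = 2250

Y = 2250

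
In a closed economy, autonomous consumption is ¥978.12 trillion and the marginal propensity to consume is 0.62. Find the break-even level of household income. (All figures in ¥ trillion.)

Y = 2574

At break-even, C = Y: 978.12 + 0.62Y = Y
0.38Y = 978.12, so Y = 978.12/0.38 = 2574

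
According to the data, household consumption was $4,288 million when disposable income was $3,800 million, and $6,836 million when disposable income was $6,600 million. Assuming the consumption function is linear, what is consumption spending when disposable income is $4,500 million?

C = 4925

MPC = (6836 − 4288)/(6600 − 3800) = 2548/2800 = 0.91
a = 4288 − 0.91(3800) = 4288 − 3458 = 830
C = 830 + 0.91(4500) = 830 + 4095 = 4925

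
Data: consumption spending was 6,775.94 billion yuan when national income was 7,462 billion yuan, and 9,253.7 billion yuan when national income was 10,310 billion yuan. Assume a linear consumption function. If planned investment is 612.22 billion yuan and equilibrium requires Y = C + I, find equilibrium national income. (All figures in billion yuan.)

MPC = (9253.7 − 6775.94)/(10310 − 7462) = 2477.76/2848 = 0.87
a = 6775.94 − 0.87(7462) = 284
Equilibrium: Y = 284 + 0.87Y + 612.22
0.13Y = 896.22, so Y = 896.22/0.13 = 6894

Y = 6894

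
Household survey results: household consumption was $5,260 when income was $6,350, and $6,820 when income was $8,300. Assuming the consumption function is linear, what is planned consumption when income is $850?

MPC = (6820 − 5260)/(8300 − 6350) = 1560/1950 = 0.8
a = 5260 − 0.8(6350) = 5260 − 5080 = 180
C = 180 + 0.8(850) = 180 + 680 = 860

C = 860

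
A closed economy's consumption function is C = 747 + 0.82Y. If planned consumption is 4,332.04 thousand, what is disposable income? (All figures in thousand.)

747 + 0.82Y = 4332.04
0.82Y = 3585.04, so Y = 3585.04/0.82 = 4372

Y = 4372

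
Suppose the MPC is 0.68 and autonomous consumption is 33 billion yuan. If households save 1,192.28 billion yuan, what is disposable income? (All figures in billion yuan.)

S = Y − C = -33 + 0.32Y
-33 + 0.32Y = 1192.28, so 0.32Y = 1225.28 and Y = 3829

Y = 3829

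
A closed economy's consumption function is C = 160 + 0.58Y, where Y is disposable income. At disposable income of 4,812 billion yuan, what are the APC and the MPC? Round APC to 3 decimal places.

MPC = 0.58 (the slope of the consumption function)
C = 160 + 0.58(4812) = 2950.96, so APC = 2950.96/4812 = 0.613

APC = 0.613; MPC = 0.58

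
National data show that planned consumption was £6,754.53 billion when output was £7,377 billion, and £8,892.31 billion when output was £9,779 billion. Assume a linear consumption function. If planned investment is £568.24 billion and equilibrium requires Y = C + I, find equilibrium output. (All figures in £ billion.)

MPC = (8892.31 − 6754.53)/(9779 − 7377) = 2137.78/2402 = 0.89
a = 6754.53 − 0.89(7377) = 189
Equilibrium: Y = 189 + 0.89Y + 568.24
0.11Y = 757.24, so Y = 757.24/0.11 = 6884

Y = 6884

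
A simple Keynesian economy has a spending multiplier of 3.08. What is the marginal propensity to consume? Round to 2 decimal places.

MPC = 0.68

k = 1/(1 − MPC), so 1 − MPC = 1/k = 1/3.08 = 0.3247
MPC = 1 − 0.3247 = 0.68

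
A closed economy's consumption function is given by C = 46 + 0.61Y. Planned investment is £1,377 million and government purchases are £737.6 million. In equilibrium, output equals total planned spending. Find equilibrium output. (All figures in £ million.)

Y = C + I + G = 46 + 0.61Y + 1377 + 737.6
Y − 0.61Y = 2160.6
0.39Y = 2160.6, so Y = 2160.6/0.39 = 5540

Y = 5540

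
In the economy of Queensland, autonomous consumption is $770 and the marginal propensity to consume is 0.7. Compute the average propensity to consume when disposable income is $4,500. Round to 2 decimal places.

C = 770 + 0.7(4500) = 3920
APC = C/Y = 3920/4500 = 0.87

APC = 0.87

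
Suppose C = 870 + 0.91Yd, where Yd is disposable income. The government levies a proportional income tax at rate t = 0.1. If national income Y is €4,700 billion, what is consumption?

Yd = (1 − 0.1)(4700) = 0.9(4700) = 4230
C = 870 + 0.91(4230) = 870 + 3849.3 = 4719.3

C = 4719.3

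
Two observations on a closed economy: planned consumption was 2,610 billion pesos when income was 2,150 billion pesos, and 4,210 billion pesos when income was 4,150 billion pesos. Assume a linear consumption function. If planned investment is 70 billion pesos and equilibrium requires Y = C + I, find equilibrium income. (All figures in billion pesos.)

MPC = (4210 − 2610)/(4150 − 2150) = 1600/2000 = 0.8
a = 2610 − 0.8(2150) = 890
Equilibrium: Y = 890 + 0.8Y + 70
0.2Y = 960, so Y = 960/0.2 = 4800

Y = 4800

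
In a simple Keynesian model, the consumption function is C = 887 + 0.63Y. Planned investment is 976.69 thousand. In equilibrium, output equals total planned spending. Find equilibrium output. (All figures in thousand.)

Y = 5037

Y = C + I = 887 + 0.63Y + 976.69
Y − 0.63Y = 1863.69
0.37Y = 1863.69, so Y = 1863.69/0.37 = 5037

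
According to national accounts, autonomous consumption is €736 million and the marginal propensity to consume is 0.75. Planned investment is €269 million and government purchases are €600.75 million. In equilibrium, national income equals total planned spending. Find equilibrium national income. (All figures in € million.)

Y = C + I + G = 736 + 0.75Y + 269 + 600.75
Y − 0.75Y = 1605.75
0.25Y = 1605.75, so Y = 1605.75/0.25 = 6423

Y = 6423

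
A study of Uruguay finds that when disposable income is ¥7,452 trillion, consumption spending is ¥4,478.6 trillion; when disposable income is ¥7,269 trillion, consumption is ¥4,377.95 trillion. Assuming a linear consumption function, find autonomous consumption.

MPC = ΔC/ΔY = (4478.6 − 4377.95)/(7452 − 7269) = 100.65/183 = 0.55
a = C − MPC·Y = 4377.95 − 0.55(7269) = 4377.95 − 3997.95 = 380

a = 380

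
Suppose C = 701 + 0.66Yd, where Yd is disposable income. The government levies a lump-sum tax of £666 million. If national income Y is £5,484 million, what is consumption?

Yd = Y − T = 5484 − 666 = 4818
C = 701 + 0.66(4818) = 701 + 3179.88 = 3880.88

C = 3880.88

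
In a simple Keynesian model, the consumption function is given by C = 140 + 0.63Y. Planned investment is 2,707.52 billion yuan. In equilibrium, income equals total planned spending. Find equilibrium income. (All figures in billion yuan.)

Y = 7696

Y = C + I = 140 + 0.63Y + 2707.52
Y − 0.63Y = 2847.52
0.37Y = 2847.52, so Y = 2847.52/0.37 = 7696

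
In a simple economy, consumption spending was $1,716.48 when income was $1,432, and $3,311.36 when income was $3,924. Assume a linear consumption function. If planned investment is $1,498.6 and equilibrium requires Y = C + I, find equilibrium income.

Y = 6385

MPC = (3311.36 − 1716.48)/(3924 − 1432) = 1594.88/2492 = 0.64
a = 1716.48 − 0.64(1432) = 800
Equilibrium: Y = 800 + 0.64Y + 1498.6
0.36Y = 2298.6, so Y = 2298.6/0.36 = 6385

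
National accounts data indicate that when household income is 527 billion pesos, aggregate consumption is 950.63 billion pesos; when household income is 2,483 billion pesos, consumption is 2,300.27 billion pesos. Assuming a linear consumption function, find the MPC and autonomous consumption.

MPC = ΔC/ΔY = (2300.27 − 950.63)/(2483 − 527) = 1349.64/1956 = 0.69
a = C − MPC·Y = 950.63 − 0.69(527) = 950.63 − 363.63 = 587

MPC = 0.69; a = 587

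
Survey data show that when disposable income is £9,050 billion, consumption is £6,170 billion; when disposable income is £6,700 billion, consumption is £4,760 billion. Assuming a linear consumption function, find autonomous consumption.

a = 740

MPC = ΔC/ΔY = (6170 − 4760)/(9050 − 6700) = 1410/2350 = 0.6
a = C − MPC·Y = 4760 − 0.6(6700) = 4760 − 4020 = 740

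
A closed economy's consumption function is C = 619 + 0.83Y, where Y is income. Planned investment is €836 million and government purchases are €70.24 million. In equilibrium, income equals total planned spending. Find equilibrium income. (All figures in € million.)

Y = 8972

Y = C + I + G = 619 + 0.83Y + 836 + 70.24
Y − 0.83Y = 1525.24
0.17Y = 1525.24, so Y = 1525.24/0.17 = 8972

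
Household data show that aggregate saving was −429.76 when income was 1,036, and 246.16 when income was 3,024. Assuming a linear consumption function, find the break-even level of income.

Y = 2300

MPS = ΔS/ΔY = (246.16 − (-429.76))/(3024 − 1036) = 675.92/1988 = 0.34
MPC = 1 − MPS = 0.66
From S(1036) = -429.76: −a + 0.34(1036) = -429.76, so a = 352.24 − (-429.76) = 782
Break-even (S = 0): Y = a/MPS = 782/0.34 = 2300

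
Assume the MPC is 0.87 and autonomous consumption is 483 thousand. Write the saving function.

S = Y − C = Y − (483 + 0.87Y) = -483 + (1 − 0.87)Y

S = -483 + 0.13Y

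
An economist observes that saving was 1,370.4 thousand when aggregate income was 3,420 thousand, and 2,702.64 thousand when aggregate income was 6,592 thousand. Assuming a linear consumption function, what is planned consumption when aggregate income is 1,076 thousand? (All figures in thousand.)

MPS = ΔS/ΔY = (2702.64 − 1370.4)/(6592 − 3420) = 1332.24/3172 = 0.42
MPC = 1 − MPS = 0.58
Autonomous saving = 1370.4 − 0.42(3420) = -66, so a = 66
C = 66 + 0.58(1076) = 66 + 624.08 = 690.08

C = 690.08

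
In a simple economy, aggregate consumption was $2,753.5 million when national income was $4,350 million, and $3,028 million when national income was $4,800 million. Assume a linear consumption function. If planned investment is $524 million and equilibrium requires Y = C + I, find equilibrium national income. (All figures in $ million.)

MPC = (3028 − 2753.5)/(4800 − 4350) = 274.5/450 = 0.61
a = 2753.5 − 0.61(4350) = 100
Equilibrium: Y = 100 + 0.61Y + 524
0.39Y = 624, so Y = 624/0.39 = 1600

Y = 1600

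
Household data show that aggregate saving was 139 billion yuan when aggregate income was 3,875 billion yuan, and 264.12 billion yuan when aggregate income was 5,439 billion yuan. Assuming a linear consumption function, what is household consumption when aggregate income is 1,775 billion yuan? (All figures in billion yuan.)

C = 1804

MPS = ΔS/ΔY = (264.12 − 139)/(5439 − 3875) = 125.12/1564 = 0.08
MPC = 1 − MPS = 0.92
Autonomous saving = 139 − 0.08(3875) = -171, so a = 171
C = 171 + 0.92(1775) = 171 + 1633 = 1804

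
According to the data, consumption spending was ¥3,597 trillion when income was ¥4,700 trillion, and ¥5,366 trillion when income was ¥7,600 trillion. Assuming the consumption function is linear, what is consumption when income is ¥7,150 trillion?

MPC = (5366 − 3597)/(7600 − 4700) = 1769/2900 = 0.61
a = 3597 − 0.61(4700) = 3597 − 2867 = 730
C = 730 + 0.61(7150) = 730 + 4361.5 = 5091.5

C = 5091.5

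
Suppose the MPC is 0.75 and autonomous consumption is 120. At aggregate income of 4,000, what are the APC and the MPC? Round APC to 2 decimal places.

APC = 0.78; MPC = 0.75

MPC = 0.75 (the slope of the consumption function)
C = 120 + 0.75(4000) = 3120, so APC = 3120/4000 = 0.78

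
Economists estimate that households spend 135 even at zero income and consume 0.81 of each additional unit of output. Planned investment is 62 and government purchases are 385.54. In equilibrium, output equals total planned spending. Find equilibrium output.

Y = 3066

Y = C + I + G = 135 + 0.81Y + 62 + 385.54
Y − 0.81Y = 582.54
0.19Y = 582.54, so Y = 582.54/0.19 = 3066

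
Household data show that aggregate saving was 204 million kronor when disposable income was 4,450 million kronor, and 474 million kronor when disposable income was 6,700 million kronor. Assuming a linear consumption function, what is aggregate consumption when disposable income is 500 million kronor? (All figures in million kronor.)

MPS = ΔS/ΔY = (474 − 204)/(6700 − 4450) = 270/2250 = 0.12
MPC = 1 − MPS = 0.88
Autonomous saving = 204 − 0.12(4450) = -330, so a = 330
C = 330 + 0.88(500) = 330 + 440 = 770

C = 770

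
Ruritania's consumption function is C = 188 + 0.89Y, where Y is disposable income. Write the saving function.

S = Y − C = Y − (188 + 0.89Y) = -188 + (1 − 0.89)Y

S = -188 + 0.11Y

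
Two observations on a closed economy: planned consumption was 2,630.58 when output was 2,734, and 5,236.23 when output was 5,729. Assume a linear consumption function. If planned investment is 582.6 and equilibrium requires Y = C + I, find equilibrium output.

MPC = (5236.23 − 2630.58)/(5729 − 2734) = 2605.65/2995 = 0.87
a = 2630.58 − 0.87(2734) = 252
Equilibrium: Y = 252 + 0.87Y + 582.6
0.13Y = 834.6, so Y = 834.6/0.13 = 6420

Y = 6420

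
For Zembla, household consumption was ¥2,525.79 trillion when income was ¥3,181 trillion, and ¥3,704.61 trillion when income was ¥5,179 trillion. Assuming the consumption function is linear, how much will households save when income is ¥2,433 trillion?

MPC = (3704.61 − 2525.79)/(5179 − 3181) = 1178.82/1998 = 0.59
a = 2525.79 − 0.59(3181) = 2525.79 − 1876.79 = 649
C = 649 + 0.59(2433) = 2084.47
S = 2433 − 2084.47 = 348.53

S = 348.53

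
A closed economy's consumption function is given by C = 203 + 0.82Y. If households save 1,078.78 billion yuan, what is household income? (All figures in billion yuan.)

Y = 7121

S = Y − C = -203 + 0.18Y
-203 + 0.18Y = 1078.78, so 0.18Y = 1281.78 and Y = 7121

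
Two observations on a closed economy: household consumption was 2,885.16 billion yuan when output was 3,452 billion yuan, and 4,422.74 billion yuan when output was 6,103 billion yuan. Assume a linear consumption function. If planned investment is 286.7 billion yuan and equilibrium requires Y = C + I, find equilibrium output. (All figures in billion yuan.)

MPC = (4422.74 − 2885.16)/(6103 − 3452) = 1537.58/2651 = 0.58
a = 2885.16 − 0.58(3452) = 883
Equilibrium: Y = 883 + 0.58Y + 286.7
0.42Y = 1169.7, so Y = 1169.7/0.42 = 2785

Y = 2785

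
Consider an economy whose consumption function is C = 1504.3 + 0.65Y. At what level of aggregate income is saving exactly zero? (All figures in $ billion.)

At break-even, C = Y: 1504.3 + 0.65Y = Y
0.35Y = 1504.3, so Y = 1504.3/0.35 = 4298

Y = 4298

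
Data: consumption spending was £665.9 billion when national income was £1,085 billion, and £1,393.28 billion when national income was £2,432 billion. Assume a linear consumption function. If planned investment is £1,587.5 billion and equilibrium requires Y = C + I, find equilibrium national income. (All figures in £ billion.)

Y = 3625

MPC = (1393.28 − 665.9)/(2432 − 1085) = 727.38/1347 = 0.54
a = 665.9 − 0.54(1085) = 80
Equilibrium: Y = 80 + 0.54Y + 1587.5
0.46Y = 1667.5, so Y = 1667.5/0.46 = 3625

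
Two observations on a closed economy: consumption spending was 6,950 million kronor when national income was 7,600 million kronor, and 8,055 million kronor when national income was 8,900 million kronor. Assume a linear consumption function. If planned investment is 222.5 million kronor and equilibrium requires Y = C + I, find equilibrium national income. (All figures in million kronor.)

Y = 4750

MPC = (8055 − 6950)/(8900 − 7600) = 1105/1300 = 0.85
a = 6950 − 0.85(7600) = 490
Equilibrium: Y = 490 + 0.85Y + 222.5
0.15Y = 712.5, so Y = 712.5/0.15 = 4750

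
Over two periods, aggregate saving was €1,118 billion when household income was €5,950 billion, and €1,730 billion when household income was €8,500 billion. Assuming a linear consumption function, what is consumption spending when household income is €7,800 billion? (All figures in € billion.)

MPS = ΔS/ΔY = (1730 − 1118)/(8500 − 5950) = 612/2550 = 0.24
MPC = 1 − MPS = 0.76
Autonomous saving = 1118 − 0.24(5950) = -310, so a = 310
C = 310 + 0.76(7800) = 310 + 5928 = 6238

C = 6238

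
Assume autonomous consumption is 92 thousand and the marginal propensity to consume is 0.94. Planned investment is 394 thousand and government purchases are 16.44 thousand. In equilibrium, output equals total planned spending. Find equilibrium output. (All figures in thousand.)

Y = 8374

Y = C + I + G = 92 + 0.94Y + 394 + 16.44
Y − 0.94Y = 502.44
0.06Y = 502.44, so Y = 502.44/0.06 = 8374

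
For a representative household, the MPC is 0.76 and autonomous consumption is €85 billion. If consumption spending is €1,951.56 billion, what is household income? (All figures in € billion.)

85 + 0.76Y = 1951.56
0.76Y = 1866.56, so Y = 1866.56/0.76 = 2456

Y = 2456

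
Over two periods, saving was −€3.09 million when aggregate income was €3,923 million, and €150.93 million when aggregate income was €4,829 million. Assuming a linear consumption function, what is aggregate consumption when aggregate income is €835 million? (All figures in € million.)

MPS = ΔS/ΔY = (150.93 − (-3.09))/(4829 − 3923) = 154.02/906 = 0.17
MPC = 1 − MPS = 0.83
Autonomous saving = -3.09 − 0.17(3923) = -670, so a = 670
C = 670 + 0.83(835) = 670 + 693.05 = 1363.05

C = 1363.05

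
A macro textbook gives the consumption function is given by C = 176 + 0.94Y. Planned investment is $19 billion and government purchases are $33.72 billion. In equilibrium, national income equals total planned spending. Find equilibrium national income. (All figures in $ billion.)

Y = C + I + G = 176 + 0.94Y + 19 + 33.72
Y − 0.94Y = 228.72
0.06Y = 228.72, so Y = 228.72/0.06 = 3812

Y = 3812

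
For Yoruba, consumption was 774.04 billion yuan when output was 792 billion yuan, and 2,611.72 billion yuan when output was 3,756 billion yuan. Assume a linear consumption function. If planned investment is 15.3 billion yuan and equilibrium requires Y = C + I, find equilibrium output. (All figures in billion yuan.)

Y = 785

MPC = (2611.72 − 774.04)/(3756 − 792) = 1837.68/2964 = 0.62
a = 774.04 − 0.62(792) = 283
Equilibrium: Y = 283 + 0.62Y + 15.3
0.38Y = 298.3, so Y = 298.3/0.38 = 785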